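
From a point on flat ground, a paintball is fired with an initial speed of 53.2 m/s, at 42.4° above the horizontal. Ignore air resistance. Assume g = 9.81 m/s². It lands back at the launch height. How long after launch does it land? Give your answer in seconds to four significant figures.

Components: vₓ = 53.20 cos 42.4° = 39.29 m/s, v_y0 = 53.20 sin 42.4° = 35.87 m/s.
Time of flight on level ground: T = 2 v_y0 / g = 2 × 35.87 / 9.81 = 7.314 s.

7.314 s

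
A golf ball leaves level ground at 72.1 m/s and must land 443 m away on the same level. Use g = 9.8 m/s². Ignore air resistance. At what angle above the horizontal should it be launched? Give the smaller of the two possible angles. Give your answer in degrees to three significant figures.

From R = (v₀²/g) sin 2θ: sin 2θ = 9.80 × 443 / 5198.4 = 0.8351.
2θ = 56.63° or 180° − 56.63° = 123.4°, so θ = 28.32° or 61.68°.
The smaller angle is 28.32°.

28.3°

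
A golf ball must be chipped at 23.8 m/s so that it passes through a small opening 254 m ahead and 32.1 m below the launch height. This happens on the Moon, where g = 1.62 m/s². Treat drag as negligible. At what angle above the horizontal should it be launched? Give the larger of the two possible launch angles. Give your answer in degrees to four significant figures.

68.13°

Trajectory: y = x tanθ − g x² (1 + tan²θ)/(2v₀²). With x = 254, y = −32.1, v₀ = 23.8, g = 1.62:
92.26 tan²θ − 254 tanθ + (60.16) = 0.
tanθ = [254 ± √(254² − 4 × 92.26 × (60.16))] / (2 × 92.26) = (254 ± 205.7) / 184.5, giving tanθ = 0.2617 or 2.491.
θ = 14.67° or 68.13°; the larger is 68.13°.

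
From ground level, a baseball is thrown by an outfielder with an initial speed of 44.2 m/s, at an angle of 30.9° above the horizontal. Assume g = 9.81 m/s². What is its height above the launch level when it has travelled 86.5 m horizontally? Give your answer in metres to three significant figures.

26.3 m

vₓ = 44.20 cos 30.9° = 37.93 m/s; v_y0 = 44.20 sin 30.9° = 22.70 m/s.
At x = 86.5 m, t = x/vₓ = 86.5/37.93 = 2.281 s.
Height: y = v_y0 t − ½ g t² = 22.70 × 2.281 − 4.905 × 2.281² = 51.77 − 25.51 = 26.25 m.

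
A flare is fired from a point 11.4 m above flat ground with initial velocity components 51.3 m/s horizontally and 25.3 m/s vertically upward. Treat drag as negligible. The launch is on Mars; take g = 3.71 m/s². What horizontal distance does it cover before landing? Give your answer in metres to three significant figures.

Vertical motion (up positive, ground at y = 0): 1.855 t² − (25.30) t − 11.4 = 0, so t = (25.30 + √(25.30² + 2·3.71·11.4)) / 3.71 = (25.30 + 26.92) / 3.71 = 14.08 s.
Horizontal distance: R = vₓ t = 51.30 × 14.08 = 722.1 m.

722 m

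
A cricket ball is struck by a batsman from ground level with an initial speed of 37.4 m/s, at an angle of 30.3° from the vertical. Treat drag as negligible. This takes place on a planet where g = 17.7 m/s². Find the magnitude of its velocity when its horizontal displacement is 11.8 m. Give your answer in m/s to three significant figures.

28.4 m/s

Resolve: vₓ = 37.40 sin 30.3° = 18.87 m/s and v_y0 = 37.40 cos 30.3° = 32.29 m/s.
Time to reach x = 11.8 m: t = x/vₓ = 11.8/18.87 = 0.6254 s.
Vertical velocity there: v_y = v_y0 − g t = 32.29 − 17.7 × 0.6254 = 21.22 m/s.
Speed: √(vₓ² + v_y²) = √(18.87² + 21.22²) = 28.40 m/s.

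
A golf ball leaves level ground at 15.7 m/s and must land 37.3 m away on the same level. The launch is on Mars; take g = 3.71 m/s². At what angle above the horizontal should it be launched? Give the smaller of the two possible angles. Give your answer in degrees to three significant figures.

Level-ground range R = v₀² sin(2θ)/g ⇒ sin(2θ) = gR/v₀² = 3.71 × 37.3 / 15.7² = 0.5614.
2θ = 34.15° or 180° − 34.15° = 145.8°, so θ = 17.08° or 72.92°.
The smaller angle is 17.08°.

17.1°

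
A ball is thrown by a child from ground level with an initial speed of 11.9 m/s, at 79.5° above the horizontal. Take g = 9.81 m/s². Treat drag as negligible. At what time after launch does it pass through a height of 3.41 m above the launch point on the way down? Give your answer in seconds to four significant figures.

vₓ = 11.90 cos 79.5° = 2.169 m/s; v_y0 = 11.90 sin 79.5° = 11.70 m/s.
Set y = v_y0 t − ½ g t² = 3.41: 4.905 t² − 11.70 t + 3.41 = 0.
t = [11.70 ± √(11.70² − 2·9.81·3.41)] / 9.81 = (11.70 ± 8.367) / 9.81, so t = 0.3399 s or t = 2.046 s.
The descending-branch root is 2.046 s.

2.046 s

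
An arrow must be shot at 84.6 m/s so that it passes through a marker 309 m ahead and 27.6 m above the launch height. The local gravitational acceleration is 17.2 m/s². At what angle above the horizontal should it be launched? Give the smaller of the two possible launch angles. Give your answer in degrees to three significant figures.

30.5°

Trajectory: y = x tanθ − g x² (1 + tan²θ)/(2v₀²). With x = 309, y = 27.6, v₀ = 84.6, g = 17.2:
114.7 tan²θ − 309 tanθ + (142.3) = 0.
tanθ = [309 ± √(309² − 4 × 114.7 × (142.3))] / (2 × 114.7) = (309 ± 173.7) / 229.5, giving tanθ = 0.5898 or 2.104.
θ = 30.53° or 64.57°; the smaller is 30.53°.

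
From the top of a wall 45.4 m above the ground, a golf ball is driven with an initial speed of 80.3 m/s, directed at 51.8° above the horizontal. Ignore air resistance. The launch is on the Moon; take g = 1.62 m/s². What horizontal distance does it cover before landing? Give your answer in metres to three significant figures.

3900 m

vₓ = 80.30 cos 51.8° = 49.66 m/s; v_y0 = 80.30 sin 51.8° = 63.10 m/s.
With up positive and y = 0 at the ground: y(t) = 45.4 + (63.10) t − 0.8100 t². Setting y = 0 and taking the positive root: t = [63.10 + √(63.10² + 2·1.62·45.4)] / 1.62 = (63.10 + 64.26) / 1.62 = 78.62 s.
Horizontal distance: R = vₓ t = 49.66 × 78.62 = 3904 m.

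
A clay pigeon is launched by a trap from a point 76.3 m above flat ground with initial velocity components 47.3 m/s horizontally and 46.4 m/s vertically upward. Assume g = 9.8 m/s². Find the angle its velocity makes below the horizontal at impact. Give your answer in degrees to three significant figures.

With up positive and y = 0 at the ground: y(t) = 76.3 + (46.40) t − 4.900 t². Setting y = 0 and taking the positive root: t = [46.40 + √(46.40² + 2·9.80·76.3)] / 9.80 = (46.40 + 60.40) / 9.80 = 10.90 s.
At impact: v_y = v_y0 − g t = −60.40 m/s; vₓ = 47.30 m/s.
Angle below horizontal: arctan(|v_y|/vₓ) = arctan(60.40/47.30) = 51.94°.

51.9°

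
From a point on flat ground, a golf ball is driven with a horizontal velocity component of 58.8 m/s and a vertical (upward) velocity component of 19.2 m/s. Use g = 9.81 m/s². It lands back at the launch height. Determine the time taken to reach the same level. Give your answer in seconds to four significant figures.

It returns to y = 0 when t = 2 v_y0 / g = 2(19.20)/9.81 = 3.914 s.

3.914 s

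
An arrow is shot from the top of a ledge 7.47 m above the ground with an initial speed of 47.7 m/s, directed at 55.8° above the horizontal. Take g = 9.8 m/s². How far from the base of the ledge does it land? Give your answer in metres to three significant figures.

221 m

Resolve: vₓ = 47.70 cos 55.8° = 26.81 m/s and v_y0 = 47.70 sin 55.8° = 39.45 m/s.
The projectile lands when y = 7.47 + (39.45) t − ½·9.80·t² = 0. Positive root: t = (39.45 + √(39.45² + 2·9.80·7.47)) / 9.80 = (39.45 + 41.27) / 9.80 = 8.236 s.
Horizontal distance: R = vₓ t = 26.81 × 8.236 = 220.8 m.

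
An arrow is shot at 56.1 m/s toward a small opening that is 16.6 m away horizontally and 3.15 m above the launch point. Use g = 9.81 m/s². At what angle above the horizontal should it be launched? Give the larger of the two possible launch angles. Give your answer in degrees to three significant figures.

88.5°

Trajectory: y = x tanθ − g x² (1 + tan²θ)/(2v₀²). With x = 16.6, y = 3.15, v₀ = 56.1, g = 9.81:
0.4295 tan²θ − 16.6 tanθ + (3.579) = 0.
tanθ = [16.6 ± √(16.6² − 4 × 0.4295 × (3.579))] / (2 × 0.4295) = (16.6 ± 16.41) / 0.8589, giving tanθ = 0.2168 or 38.44.
θ = 12.23° or 88.51°; the larger is 88.51°.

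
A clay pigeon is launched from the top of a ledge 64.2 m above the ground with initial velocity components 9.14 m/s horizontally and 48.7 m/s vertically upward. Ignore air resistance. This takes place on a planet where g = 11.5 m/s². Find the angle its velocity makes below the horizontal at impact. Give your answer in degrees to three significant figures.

With up positive and y = 0 at the ground: y(t) = 64.2 + (48.70) t − 5.750 t². Setting y = 0 and taking the positive root: t = [48.70 + √(48.70² + 2·11.5·64.2)] / 11.5 = (48.70 + 62.03) / 11.5 = 9.629 s.
At impact: v_y = v_y0 − g t = −62.03 m/s; vₓ = 9.140 m/s.
Angle below horizontal: arctan(|v_y|/vₓ) = arctan(62.03/9.140) = 81.62°.

81.6°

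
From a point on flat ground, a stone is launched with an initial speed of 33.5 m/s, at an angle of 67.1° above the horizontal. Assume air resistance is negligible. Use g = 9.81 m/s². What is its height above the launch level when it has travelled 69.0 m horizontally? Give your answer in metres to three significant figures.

25.9 m

Horizontal component vₓ = 33.50 cos 67.1° = 13.04 m/s; vertical v_y0 = 33.50 sin 67.1° = 30.86 m/s.
At x = 69.0 m, t = x/vₓ = 69.0/13.04 = 5.293 s.
Height: y = v_y0 t − ½ g t² = 30.86 × 5.293 − 4.905 × 5.293² = 163.3 − 137.4 = 25.92 m.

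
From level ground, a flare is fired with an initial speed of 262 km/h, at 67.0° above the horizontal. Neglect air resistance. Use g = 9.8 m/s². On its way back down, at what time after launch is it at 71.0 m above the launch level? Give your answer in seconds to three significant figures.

Convert: 262 km/h = 262/3.6 = 72.78 m/s.
Components: vₓ = 72.78 cos 67.0° = 28.44 m/s, v_y0 = 72.78 sin 67.0° = 66.99 m/s.
Height y(t) = 66.99 t − 4.900 t² = 71.0 gives 4.900 t² − 66.99 t + 71.0 = 0.
t = [66.99 ± √(66.99² − 2·9.80·71.0)] / 9.80 = (66.99 ± 55.65) / 9.80, so t = 1.158 s or t = 12.51 s.
The descending-branch root is 12.51 s.

12.5 s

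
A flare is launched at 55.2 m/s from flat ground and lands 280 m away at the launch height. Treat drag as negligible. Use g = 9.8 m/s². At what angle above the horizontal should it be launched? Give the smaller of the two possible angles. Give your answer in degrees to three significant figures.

32.1°

R = v₀² sin 2θ / g gives sin 2θ = gR/v₀² = 9.80·280/55.2² = 0.9005.
2θ = 64.23° or 180° − 64.23° = 115.8°, so θ = 32.11° or 57.89°.
The smaller angle is 32.11°.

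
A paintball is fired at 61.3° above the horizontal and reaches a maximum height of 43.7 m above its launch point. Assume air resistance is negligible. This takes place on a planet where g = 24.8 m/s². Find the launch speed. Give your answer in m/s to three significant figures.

At the peak v_y = 0, so v_y0 = √(2gH) = √(2 × 24.8 × 43.7) = 46.56 m/s.
v_y0 = v₀ sin θ ⇒ v₀ = 46.56 / sin 61.3° = 53.08 m/s.

53.1 m/s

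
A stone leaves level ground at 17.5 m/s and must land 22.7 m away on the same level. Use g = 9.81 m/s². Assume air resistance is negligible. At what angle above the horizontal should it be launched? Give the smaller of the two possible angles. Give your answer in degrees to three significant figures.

Level-ground range R = v₀² sin(2θ)/g ⇒ sin(2θ) = gR/v₀² = 9.81 × 22.7 / 17.5² = 0.7271.
2θ = 46.65° or 180° − 46.65° = 133.4°, so θ = 23.32° or 66.68°.
The smaller angle is 23.32°.

23.3°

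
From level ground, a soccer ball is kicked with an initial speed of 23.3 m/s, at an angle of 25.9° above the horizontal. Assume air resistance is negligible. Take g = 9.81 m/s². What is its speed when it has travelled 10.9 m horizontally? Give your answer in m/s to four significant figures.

Components: vₓ = 23.30 cos 25.9° = 20.96 m/s, v_y0 = 23.30 sin 25.9° = 10.18 m/s.
At x = 10.9 m, t = x/vₓ = 10.9/20.96 = 0.5200 s.
Vertical velocity there: v_y = v_y0 − g t = 10.18 − 9.81 × 0.5200 = 5.076 m/s.
Speed: √(vₓ² + v_y²) = √(20.96² + 5.076²) = 21.57 m/s.

21.57 m/s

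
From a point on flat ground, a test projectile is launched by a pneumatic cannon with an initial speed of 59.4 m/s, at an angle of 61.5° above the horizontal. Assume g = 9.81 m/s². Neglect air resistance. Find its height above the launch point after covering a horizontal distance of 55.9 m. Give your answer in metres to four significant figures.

Horizontal component vₓ = 59.40 cos 61.5° = 28.34 m/s; vertical v_y0 = 59.40 sin 61.5° = 52.20 m/s.
Time to reach x = 55.9 m: t = x/vₓ = 55.9/28.34 = 1.972 s.
Height: y = v_y0 t − ½ g t² = 52.20 × 1.972 − 4.905 × 1.972² = 103.0 − 19.08 = 83.88 m.

83.88 m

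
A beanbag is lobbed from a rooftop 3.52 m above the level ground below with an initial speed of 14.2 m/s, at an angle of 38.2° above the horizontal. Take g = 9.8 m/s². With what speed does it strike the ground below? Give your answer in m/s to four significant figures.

16.45 m/s

Resolve: vₓ = 14.20 cos 38.2° = 11.16 m/s and v_y0 = 14.20 sin 38.2° = 8.781 m/s.
With up positive and y = 0 at the ground: y(t) = 3.52 + (8.781) t − 4.900 t². Setting y = 0 and taking the positive root: t = [8.781 + √(8.781² + 2·9.80·3.52)] / 9.80 = (8.781 + 12.09) / 9.80 = 2.129 s.
Vertical velocity at impact: v_y = v_y0 − g t = 8.781 − 9.80 × 2.129 = −12.09 m/s.
Speed: |v| = √(vₓ² + v_y²) = √(11.16² + 12.09²) = 16.45 m/s.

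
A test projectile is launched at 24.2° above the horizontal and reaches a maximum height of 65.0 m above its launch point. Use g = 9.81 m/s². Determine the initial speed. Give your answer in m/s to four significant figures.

87.12 m/s

At the peak v_y = 0, so v_y0 = √(2gH) = √(2 × 9.81 × 65.0) = 35.71 m/s.
v_y0 = v₀ sin θ ⇒ v₀ = 35.71 / sin 24.2° = 87.12 m/s.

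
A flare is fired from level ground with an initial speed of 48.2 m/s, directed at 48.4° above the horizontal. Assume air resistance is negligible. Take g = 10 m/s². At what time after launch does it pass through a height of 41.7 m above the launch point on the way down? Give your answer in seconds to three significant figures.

5.76 s

Components: vₓ = 48.20 cos 48.4° = 32.00 m/s, v_y0 = 48.20 sin 48.4° = 36.04 m/s.
Height y(t) = 36.04 t − 5.000 t² = 41.7 gives 5.000 t² − 36.04 t + 41.7 = 0.
t = [36.04 ± √(36.04² − 2·10.0·41.7)] / 10.0 = (36.04 ± 21.57) / 10.0, so t = 1.448 s or t = 5.761 s.
The descending-branch root is 5.761 s.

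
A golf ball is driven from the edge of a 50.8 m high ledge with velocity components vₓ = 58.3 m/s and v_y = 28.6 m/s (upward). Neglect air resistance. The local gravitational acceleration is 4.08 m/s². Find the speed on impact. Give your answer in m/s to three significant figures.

68.1 m/s

With up positive and y = 0 at the ground: y(t) = 50.8 + (28.60) t − 2.040 t². Setting y = 0 and taking the positive root: t = [28.60 + √(28.60² + 2·4.08·50.8)] / 4.08 = (28.60 + 35.11) / 4.08 = 15.61 s.
Vertical velocity at impact: v_y = v_y0 − g t = 28.60 − 4.08 × 15.61 = −35.11 m/s.
Speed: |v| = √(vₓ² + v_y²) = √(58.30² + 35.11²) = 68.05 m/s.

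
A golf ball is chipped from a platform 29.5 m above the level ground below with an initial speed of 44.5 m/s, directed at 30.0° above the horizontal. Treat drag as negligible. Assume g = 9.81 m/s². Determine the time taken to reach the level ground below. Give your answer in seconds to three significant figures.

5.61 s

vₓ = 44.50 cos 30.0° = 38.54 m/s; v_y0 = 44.50 sin 30.0° = 22.25 m/s.
With up positive and y = 0 at the ground: y(t) = 29.5 + (22.25) t − 4.905 t². Setting y = 0 and taking the positive root: t = [22.25 + √(22.25² + 2·9.81·29.5)] / 9.81 = (22.25 + 32.77) / 9.81 = 5.609 s.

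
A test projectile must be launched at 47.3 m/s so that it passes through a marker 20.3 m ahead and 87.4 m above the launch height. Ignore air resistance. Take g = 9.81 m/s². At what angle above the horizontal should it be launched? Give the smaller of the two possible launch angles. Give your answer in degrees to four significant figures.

80.38°

Trajectory: y = x tanθ − g x² (1 + tan²θ)/(2v₀²). With x = 20.3, y = 87.4, v₀ = 47.3, g = 9.81:
0.9035 tan²θ − 20.3 tanθ + (88.30) = 0.
tanθ = [20.3 ± √(20.3² − 4 × 0.9035 × (88.30))] / (2 × 0.9035) = (20.3 ± 9.642) / 1.807, giving tanθ = 5.898 or 16.57.
θ = 80.38° or 86.55°; the smaller is 80.38°.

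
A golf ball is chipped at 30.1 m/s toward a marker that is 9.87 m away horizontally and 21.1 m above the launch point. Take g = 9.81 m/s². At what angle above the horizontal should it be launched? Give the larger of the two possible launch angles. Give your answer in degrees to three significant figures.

Trajectory: y = x tanθ − g x² (1 + tan²θ)/(2v₀²). With x = 9.87, y = 21.1, v₀ = 30.1, g = 9.81:
0.5274 tan²θ − 9.87 tanθ + (21.63) = 0.
tanθ = [9.87 ± √(9.87² − 4 × 0.5274 × (21.63))] / (2 × 0.5274) = (9.87 ± 7.197) / 1.055, giving tanθ = 2.534 or 16.18.
θ = 68.47° or 86.46°; the larger is 86.46°.

86.5°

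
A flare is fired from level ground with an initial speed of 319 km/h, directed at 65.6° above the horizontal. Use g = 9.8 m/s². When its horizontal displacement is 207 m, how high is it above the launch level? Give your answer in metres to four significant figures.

299.6 m

Convert: 319 km/h = 319/3.6 = 88.61 m/s.
vₓ = 88.61 cos 65.6° = 36.61 m/s; v_y0 = 88.61 sin 65.6° = 80.70 m/s.
At x = 207 m, t = x/vₓ = 207/36.61 = 5.655 s.
Height: y = v_y0 t − ½ g t² = 80.70 × 5.655 − 4.900 × 5.655² = 456.3 − 156.7 = 299.6 m.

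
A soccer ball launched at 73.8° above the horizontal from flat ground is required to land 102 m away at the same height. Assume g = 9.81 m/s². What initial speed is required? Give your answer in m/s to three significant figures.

On level ground R = v₀² sin 2θ / g ⇒ v₀ = √(gR / sin 2θ).
v₀ = √(9.81 × 102 / sin 147.6°) = √(1001 / 0.5358) = √1867.4 = 43.21 m/s.

43.2 m/s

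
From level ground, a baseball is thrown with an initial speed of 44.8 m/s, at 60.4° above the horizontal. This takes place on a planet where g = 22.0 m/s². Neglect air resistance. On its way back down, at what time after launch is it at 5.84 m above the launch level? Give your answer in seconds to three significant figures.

3.38 s

vₓ = 44.80 cos 60.4° = 22.13 m/s; v_y0 = 44.80 sin 60.4° = 38.95 m/s.
Height y(t) = 38.95 t − 11.00 t² = 5.84 gives 11.00 t² − 38.95 t + 5.84 = 0.
t = [38.95 ± √(38.95² − 2·22.0·5.84)] / 22.0 = (38.95 ± 35.50) / 22.0, so t = 0.1569 s or t = 3.384 s.
The descending-branch root is 3.384 s.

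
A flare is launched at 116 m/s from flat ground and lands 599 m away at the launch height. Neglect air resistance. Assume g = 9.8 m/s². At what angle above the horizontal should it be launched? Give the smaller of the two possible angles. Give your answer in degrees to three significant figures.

From R = (v₀²/g) sin 2θ: sin 2θ = 9.80 × 599 / 13456 = 0.4363.
2θ = 25.86° or 180° − 25.86° = 154.1°, so θ = 12.93° or 77.07°.
The smaller angle is 12.93°.

12.9°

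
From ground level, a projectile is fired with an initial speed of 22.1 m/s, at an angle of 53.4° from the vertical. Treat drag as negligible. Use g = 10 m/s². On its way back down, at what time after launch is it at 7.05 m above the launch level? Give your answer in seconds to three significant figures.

1.89 s

Components: vₓ = 22.10 sin 53.4° = 17.74 m/s, v_y0 = 22.10 cos 53.4° = 13.18 m/s.
Set y = v_y0 t − ½ g t² = 7.05: 5.000 t² − 13.18 t + 7.05 = 0.
t = [13.18 ± √(13.18² − 2·10.0·7.05)] / 10.0 = (13.18 ± 5.712) / 10.0, so t = 0.7465 s or t = 1.889 s.
The descending-branch root is 1.889 s.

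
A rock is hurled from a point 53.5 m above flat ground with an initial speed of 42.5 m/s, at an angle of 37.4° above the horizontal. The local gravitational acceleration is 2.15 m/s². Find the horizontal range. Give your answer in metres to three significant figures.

876 m

Resolve: vₓ = 42.50 cos 37.4° = 33.76 m/s and v_y0 = 42.50 sin 37.4° = 25.81 m/s.
With up positive and y = 0 at the ground: y(t) = 53.5 + (25.81) t − 1.075 t². Setting y = 0 and taking the positive root: t = [25.81 + √(25.81² + 2·2.15·53.5)] / 2.15 = (25.81 + 29.94) / 2.15 = 25.93 s.
Horizontal distance: R = vₓ t = 33.76 × 25.93 = 875.5 m.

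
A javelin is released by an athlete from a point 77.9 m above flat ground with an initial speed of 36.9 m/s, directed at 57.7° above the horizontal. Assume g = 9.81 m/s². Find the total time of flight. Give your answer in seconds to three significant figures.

Resolve: vₓ = 36.90 cos 57.7° = 19.72 m/s and v_y0 = 36.90 sin 57.7° = 31.19 m/s.
The projectile lands when y = 77.9 + (31.19) t − ½·9.81·t² = 0. Positive root: t = (31.19 + √(31.19² + 2·9.81·77.9)) / 9.81 = (31.19 + 50.01) / 9.81 = 8.278 s.

8.28 s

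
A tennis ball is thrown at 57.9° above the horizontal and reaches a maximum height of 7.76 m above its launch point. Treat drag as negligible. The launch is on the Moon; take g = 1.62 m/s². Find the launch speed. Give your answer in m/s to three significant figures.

At the peak v_y = 0, so v_y0 = √(2gH) = √(2 × 1.62 × 7.76) = 5.014 m/s.
v_y0 = v₀ sin θ ⇒ v₀ = 5.014 / sin 57.9° = 5.919 m/s.

5.92 m/s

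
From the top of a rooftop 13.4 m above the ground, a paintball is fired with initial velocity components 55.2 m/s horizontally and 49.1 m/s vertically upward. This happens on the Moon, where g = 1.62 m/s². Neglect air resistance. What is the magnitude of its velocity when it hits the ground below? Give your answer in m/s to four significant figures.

74.17 m/s

The projectile lands when y = 13.4 + (49.10) t − ½·1.62·t² = 0. Positive root: t = (49.10 + √(49.10² + 2·1.62·13.4)) / 1.62 = (49.10 + 49.54) / 1.62 = 60.89 s.
Vertical velocity at impact: v_y = v_y0 − g t = 49.10 − 1.62 × 60.89 = −49.54 m/s.
Speed: |v| = √(vₓ² + v_y²) = √(55.20² + 49.54²) = 74.17 m/s.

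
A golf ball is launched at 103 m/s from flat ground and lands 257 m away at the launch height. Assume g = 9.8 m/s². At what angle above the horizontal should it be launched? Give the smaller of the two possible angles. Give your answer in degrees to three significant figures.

Level-ground range R = v₀² sin(2θ)/g ⇒ sin(2θ) = gR/v₀² = 9.80 × 257 / 103² = 0.2374.
2θ = 13.73° or 180° − 13.73° = 166.3°, so θ = 6.867° or 83.13°.
The smaller angle is 6.867°.

6.87°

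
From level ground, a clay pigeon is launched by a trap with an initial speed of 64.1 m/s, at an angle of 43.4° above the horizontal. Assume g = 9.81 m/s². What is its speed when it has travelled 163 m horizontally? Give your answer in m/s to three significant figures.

vₓ = 64.10 cos 43.4° = 46.57 m/s; v_y0 = 64.10 sin 43.4° = 44.04 m/s.
At x = 163 m, t = x/vₓ = 163/46.57 = 3.500 s.
Vertical velocity there: v_y = v_y0 − g t = 44.04 − 9.81 × 3.500 = 9.709 m/s.
Speed: √(vₓ² + v_y²) = √(46.57² + 9.709²) = 47.57 m/s.

47.6 m/s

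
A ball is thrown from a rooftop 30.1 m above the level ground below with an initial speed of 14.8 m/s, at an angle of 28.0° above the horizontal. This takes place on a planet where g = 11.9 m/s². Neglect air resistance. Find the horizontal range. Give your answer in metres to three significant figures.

38.0 m

Components: vₓ = 14.80 cos 28.0° = 13.07 m/s, v_y0 = 14.80 sin 28.0° = 6.948 m/s.
The projectile lands when y = 30.1 + (6.948) t − ½·11.9·t² = 0. Positive root: t = (6.948 + √(6.948² + 2·11.9·30.1)) / 11.9 = (6.948 + 27.65) / 11.9 = 2.908 s.
Horizontal distance: R = vₓ t = 13.07 × 2.908 = 38.00 m.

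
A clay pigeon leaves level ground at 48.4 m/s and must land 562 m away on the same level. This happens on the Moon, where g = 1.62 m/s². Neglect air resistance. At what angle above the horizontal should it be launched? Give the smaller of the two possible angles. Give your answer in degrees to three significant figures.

Level-ground range R = v₀² sin(2θ)/g ⇒ sin(2θ) = gR/v₀² = 1.62 × 562 / 48.4² = 0.3887.
2θ = 22.87° or 180° − 22.87° = 157.1°, so θ = 11.44° or 78.56°.
The smaller angle is 11.44°.

11.4°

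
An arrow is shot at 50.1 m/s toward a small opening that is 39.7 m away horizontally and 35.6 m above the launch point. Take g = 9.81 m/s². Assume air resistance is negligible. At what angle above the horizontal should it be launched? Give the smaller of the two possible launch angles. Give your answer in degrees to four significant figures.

Trajectory: y = x tanθ − g x² (1 + tan²θ)/(2v₀²). With x = 39.7, y = 35.6, v₀ = 50.1, g = 9.81:
3.080 tan²θ − 39.7 tanθ + (38.68) = 0.
tanθ = [39.7 ± √(39.7² − 4 × 3.080 × (38.68))] / (2 × 3.080) = (39.7 ± 33.16) / 6.160, giving tanθ = 1.062 or 11.83.
θ = 46.72° or 85.17°; the smaller is 46.72°.

46.72°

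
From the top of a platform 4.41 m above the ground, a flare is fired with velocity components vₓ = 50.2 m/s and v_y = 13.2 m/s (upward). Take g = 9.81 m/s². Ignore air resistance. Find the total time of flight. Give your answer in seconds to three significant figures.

2.99 s

Vertical motion (up positive, ground at y = 0): 4.905 t² − (13.20) t − 4.41 = 0, so t = (13.20 + √(13.20² + 2·9.81·4.41)) / 9.81 = (13.20 + 16.15) / 9.81 = 2.992 s.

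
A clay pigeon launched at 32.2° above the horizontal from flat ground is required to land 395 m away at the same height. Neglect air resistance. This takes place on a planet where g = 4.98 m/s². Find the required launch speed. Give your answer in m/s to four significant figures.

On level ground R = v₀² sin 2θ / g ⇒ v₀ = √(gR / sin 2θ).
v₀ = √(4.98 × 395 / sin 64.40°) = √(1967 / 0.9018) = √2181.2 = 46.70 m/s.

46.70 m/s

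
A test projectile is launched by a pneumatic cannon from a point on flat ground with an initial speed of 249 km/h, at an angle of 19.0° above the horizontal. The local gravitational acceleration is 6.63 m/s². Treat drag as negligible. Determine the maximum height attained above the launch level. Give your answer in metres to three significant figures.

38.2 m

Convert: 249 km/h = 249/3.6 = 69.17 m/s.
Resolve: vₓ = 69.17 cos 19.0° = 65.40 m/s and v_y0 = 69.17 sin 19.0° = 22.52 m/s.
Peak height H = v_y0² / (2g) = 507.08 / 13.26 = 38.24 m.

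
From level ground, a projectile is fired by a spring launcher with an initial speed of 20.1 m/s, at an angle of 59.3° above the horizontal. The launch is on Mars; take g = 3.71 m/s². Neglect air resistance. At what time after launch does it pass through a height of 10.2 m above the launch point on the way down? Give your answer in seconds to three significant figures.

8.68 s

vₓ = 20.10 cos 59.3° = 10.26 m/s; v_y0 = 20.10 sin 59.3° = 17.28 m/s.
Height y(t) = 17.28 t − 1.855 t² = 10.2 gives 1.855 t² − 17.28 t + 10.2 = 0.
t = [17.28 ± √(17.28² − 2·3.71·10.2)] / 3.71 = (17.28 ± 14.93) / 3.71, so t = 0.6332 s or t = 8.684 s.
The descending-branch root is 8.684 s.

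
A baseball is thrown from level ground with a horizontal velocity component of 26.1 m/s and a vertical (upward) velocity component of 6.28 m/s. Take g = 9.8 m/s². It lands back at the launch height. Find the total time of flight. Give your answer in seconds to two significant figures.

1.3 s

Landing at launch height ⇒ T = 2 v_y0 / g = 2 × 6.280 / 9.80 = 1.282 s.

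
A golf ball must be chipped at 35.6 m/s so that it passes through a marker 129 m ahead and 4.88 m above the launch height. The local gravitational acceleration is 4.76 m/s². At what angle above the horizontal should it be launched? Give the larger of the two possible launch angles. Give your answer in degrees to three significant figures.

Trajectory: y = x tanθ − g x² (1 + tan²θ)/(2v₀²). With x = 129, y = 4.88, v₀ = 35.6, g = 4.76:
31.25 tan²θ − 129 tanθ + (36.13) = 0.
tanθ = [129 ± √(129² − 4 × 31.25 × (36.13))] / (2 × 31.25) = (129 ± 110.1) / 62.50, giving tanθ = 0.3022 or 3.826.
θ = 16.82° or 75.35°; the larger is 75.35°.

75.4°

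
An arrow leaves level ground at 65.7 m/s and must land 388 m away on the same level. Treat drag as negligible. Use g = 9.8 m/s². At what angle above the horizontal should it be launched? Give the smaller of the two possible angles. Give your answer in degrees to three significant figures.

Level-ground range R = v₀² sin(2θ)/g ⇒ sin(2θ) = gR/v₀² = 9.80 × 388 / 65.7² = 0.8809.
2θ = 61.75° or 180° − 61.75° = 118.2°, so θ = 30.88° or 59.12°.
The smaller angle is 30.88°.

30.9°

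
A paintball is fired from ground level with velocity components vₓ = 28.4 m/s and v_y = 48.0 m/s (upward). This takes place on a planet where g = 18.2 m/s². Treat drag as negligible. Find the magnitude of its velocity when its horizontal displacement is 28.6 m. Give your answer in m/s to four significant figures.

At x = 28.6 m, t = x/vₓ = 28.6/28.40 = 1.007 s.
Vertical velocity there: v_y = v_y0 − g t = 48.00 − 18.2 × 1.007 = 29.67 m/s.
Speed: √(vₓ² + v_y²) = √(28.40² + 29.67²) = 41.07 m/s.

41.07 m/s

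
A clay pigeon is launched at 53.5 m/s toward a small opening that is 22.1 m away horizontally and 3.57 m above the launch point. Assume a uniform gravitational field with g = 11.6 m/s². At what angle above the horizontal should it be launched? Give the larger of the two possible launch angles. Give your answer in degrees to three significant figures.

87.4°

Trajectory: y = x tanθ − g x² (1 + tan²θ)/(2v₀²). With x = 22.1, y = 3.57, v₀ = 53.5, g = 11.6:
0.9897 tan²θ − 22.1 tanθ + (4.560) = 0.
tanθ = [22.1 ± √(22.1² − 4 × 0.9897 × (4.560))] / (2 × 0.9897) = (22.1 ± 21.69) / 1.979, giving tanθ = 0.2083 or 22.12.
θ = 11.76° or 87.41°; the larger is 87.41°.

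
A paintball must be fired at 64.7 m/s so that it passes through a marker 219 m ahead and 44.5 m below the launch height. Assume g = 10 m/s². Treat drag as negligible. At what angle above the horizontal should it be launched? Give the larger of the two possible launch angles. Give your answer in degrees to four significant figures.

Trajectory: y = x tanθ − g x² (1 + tan²θ)/(2v₀²). With x = 219, y = −44.5, v₀ = 64.7, g = 10.0:
57.29 tan²θ − 219 tanθ + (12.79) = 0.
tanθ = [219 ± √(219² − 4 × 57.29 × (12.79))] / (2 × 57.29) = (219 ± 212.2) / 114.6, giving tanθ = 0.05930 or 3.764.
θ = 3.394° or 75.12°; the larger is 75.12°.

75.12°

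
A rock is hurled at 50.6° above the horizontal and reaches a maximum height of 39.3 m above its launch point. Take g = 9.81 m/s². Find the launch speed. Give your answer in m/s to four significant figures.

At the peak v_y = 0, so v_y0 = √(2gH) = √(2 × 9.81 × 39.3) = 27.77 m/s.
v_y0 = v₀ sin θ ⇒ v₀ = 27.77 / sin 50.6° = 35.93 m/s.

35.93 m/s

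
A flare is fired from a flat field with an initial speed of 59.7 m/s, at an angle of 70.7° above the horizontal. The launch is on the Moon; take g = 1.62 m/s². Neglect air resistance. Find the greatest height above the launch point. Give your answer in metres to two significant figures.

980 m

vₓ = 59.70 cos 70.7° = 19.73 m/s; v_y0 = 59.70 sin 70.7° = 56.34 m/s.
Maximum height: H = v_y0² / (2g) = 56.34² / (2 × 1.62) = 979.9 m.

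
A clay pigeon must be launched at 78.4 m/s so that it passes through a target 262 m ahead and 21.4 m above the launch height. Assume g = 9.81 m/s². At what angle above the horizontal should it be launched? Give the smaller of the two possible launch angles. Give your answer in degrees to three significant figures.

17.3°

Trajectory: y = x tanθ − g x² (1 + tan²θ)/(2v₀²). With x = 262, y = 21.4, v₀ = 78.4, g = 9.81:
54.78 tan²θ − 262 tanθ + (76.18) = 0.
tanθ = [262 ± √(262² − 4 × 54.78 × (76.18))] / (2 × 54.78) = (262 ± 227.9) / 109.6, giving tanθ = 0.3110 or 4.472.
θ = 17.27° or 77.40°; the smaller is 17.27°.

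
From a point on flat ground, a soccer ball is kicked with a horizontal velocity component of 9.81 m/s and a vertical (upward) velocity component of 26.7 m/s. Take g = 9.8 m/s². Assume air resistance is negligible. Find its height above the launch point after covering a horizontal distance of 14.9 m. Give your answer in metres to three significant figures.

29.2 m

x = vₓ t ⇒ t = 14.9/9.810 = 1.519 s.
Height: y = v_y0 t − ½ g t² = 26.70 × 1.519 − 4.900 × 1.519² = 40.55 − 11.30 = 29.25 m.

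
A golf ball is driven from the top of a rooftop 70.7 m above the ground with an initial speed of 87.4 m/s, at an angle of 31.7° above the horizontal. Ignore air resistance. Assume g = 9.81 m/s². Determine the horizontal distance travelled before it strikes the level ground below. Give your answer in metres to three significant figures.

796 m

vₓ = 87.40 cos 31.7° = 74.36 m/s; v_y0 = 87.40 sin 31.7° = 45.93 m/s.
The projectile lands when y = 70.7 + (45.93) t − ½·9.81·t² = 0. Positive root: t = (45.93 + √(45.93² + 2·9.81·70.7)) / 9.81 = (45.93 + 59.13) / 9.81 = 10.71 s.
Horizontal distance: R = vₓ t = 74.36 × 10.71 = 796.3 m.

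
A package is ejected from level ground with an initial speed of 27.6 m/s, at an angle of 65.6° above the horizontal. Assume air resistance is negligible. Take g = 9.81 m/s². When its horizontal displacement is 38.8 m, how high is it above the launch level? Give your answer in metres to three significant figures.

28.7 m

Components: vₓ = 27.60 cos 65.6° = 11.40 m/s, v_y0 = 27.60 sin 65.6° = 25.13 m/s.
Time to reach x = 38.8 m: t = x/vₓ = 38.8/11.40 = 3.403 s.
Height: y = v_y0 t − ½ g t² = 25.13 × 3.403 − 4.905 × 3.403² = 85.53 − 56.80 = 28.73 m.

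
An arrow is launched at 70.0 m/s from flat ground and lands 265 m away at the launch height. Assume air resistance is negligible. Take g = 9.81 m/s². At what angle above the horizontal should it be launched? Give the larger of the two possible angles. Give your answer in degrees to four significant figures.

73.98°

From R = (v₀²/g) sin 2θ: sin 2θ = 9.81 × 265 / 4900.0 = 0.5305.
2θ = 32.04° or 180° − 32.04° = 148.0°, so θ = 16.02° or 73.98°.
The larger angle is 73.98°.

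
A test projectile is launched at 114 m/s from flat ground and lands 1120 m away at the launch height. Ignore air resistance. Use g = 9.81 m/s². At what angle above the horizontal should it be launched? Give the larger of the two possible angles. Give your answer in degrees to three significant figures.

Level-ground range R = v₀² sin(2θ)/g ⇒ sin(2θ) = gR/v₀² = 9.81 × 1120 / 114² = 0.8454.
2θ = 57.72° or 180° − 57.72° = 122.3°, so θ = 28.86° or 61.14°.
The larger angle is 61.14°.

61.1°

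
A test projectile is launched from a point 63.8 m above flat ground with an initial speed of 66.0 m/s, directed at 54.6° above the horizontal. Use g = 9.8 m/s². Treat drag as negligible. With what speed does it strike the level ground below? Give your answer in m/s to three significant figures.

74.9 m/s

vₓ = 66.00 cos 54.6° = 38.23 m/s; v_y0 = 66.00 sin 54.6° = 53.80 m/s.
Vertical motion (up positive, ground at y = 0): 4.900 t² − (53.80) t − 63.8 = 0, so t = (53.80 + √(53.80² + 2·9.80·63.8)) / 9.80 = (53.80 + 64.38) / 9.80 = 12.06 s.
Vertical velocity at impact: v_y = v_y0 − g t = 53.80 − 9.80 × 12.06 = −64.38 m/s.
Speed: |v| = √(vₓ² + v_y²) = √(38.23² + 64.38²) = 74.88 m/s.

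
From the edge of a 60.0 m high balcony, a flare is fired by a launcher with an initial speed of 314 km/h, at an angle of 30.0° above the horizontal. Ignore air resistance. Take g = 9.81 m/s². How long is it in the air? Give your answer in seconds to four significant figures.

Convert: 314 km/h = 314/3.6 = 87.22 m/s.
Horizontal component vₓ = 87.22 cos 30.0° = 75.54 m/s; vertical v_y0 = 87.22 sin 30.0° = 43.61 m/s.
Vertical motion (up positive, ground at y = 0): 4.905 t² − (43.61) t − 60.0 = 0, so t = (43.61 + √(43.61² + 2·9.81·60.0)) / 9.81 = (43.61 + 55.49) / 9.81 = 10.10 s.

10.10 s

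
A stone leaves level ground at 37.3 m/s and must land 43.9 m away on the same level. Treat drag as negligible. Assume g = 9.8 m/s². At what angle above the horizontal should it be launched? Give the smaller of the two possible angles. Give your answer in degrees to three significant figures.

9.01°

From R = (v₀²/g) sin 2θ: sin 2θ = 9.80 × 43.9 / 1391.3 = 0.3092.
2θ = 18.01° or 180° − 18.01° = 162.0°, so θ = 9.006° or 80.99°.
The smaller angle is 9.006°.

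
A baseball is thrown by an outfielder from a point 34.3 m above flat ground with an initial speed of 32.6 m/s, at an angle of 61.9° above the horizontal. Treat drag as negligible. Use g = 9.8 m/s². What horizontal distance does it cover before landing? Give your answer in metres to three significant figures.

106 m

Horizontal component vₓ = 32.60 cos 61.9° = 15.35 m/s; vertical v_y0 = 32.60 sin 61.9° = 28.76 m/s.
The projectile lands when y = 34.3 + (28.76) t − ½·9.80·t² = 0. Positive root: t = (28.76 + √(28.76² + 2·9.80·34.3)) / 9.80 = (28.76 + 38.72) / 9.80 = 6.885 s.
Horizontal distance: R = vₓ t = 15.35 × 6.885 = 105.7 m.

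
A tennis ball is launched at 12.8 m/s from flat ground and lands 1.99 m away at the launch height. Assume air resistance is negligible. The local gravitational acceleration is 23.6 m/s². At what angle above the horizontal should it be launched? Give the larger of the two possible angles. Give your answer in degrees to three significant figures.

81.7°

R = v₀² sin 2θ / g gives sin 2θ = gR/v₀² = 23.6·1.99/12.8² = 0.2866.
2θ = 16.66° or 180° − 16.66° = 163.3°, so θ = 8.329° or 81.67°.
The larger angle is 81.67°.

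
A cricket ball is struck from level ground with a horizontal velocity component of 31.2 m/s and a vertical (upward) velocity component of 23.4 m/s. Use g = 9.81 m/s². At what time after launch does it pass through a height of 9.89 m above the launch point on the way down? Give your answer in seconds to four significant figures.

Height y(t) = 23.40 t − 4.905 t² = 9.89 gives 4.905 t² − 23.40 t + 9.89 = 0.
Quadratic formula: t = (23.40 ± √353.52) / 9.81 = (23.40 ± 18.80) / 9.81 → t = 0.4687 s or 4.302 s.
The descending-branch root is 4.302 s.

4.302 s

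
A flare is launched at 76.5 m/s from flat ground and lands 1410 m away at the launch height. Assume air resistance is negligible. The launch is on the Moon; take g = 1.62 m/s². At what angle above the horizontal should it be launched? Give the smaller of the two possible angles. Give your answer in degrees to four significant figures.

11.49°

R = v₀² sin 2θ / g gives sin 2θ = gR/v₀² = 1.62·1410/76.5² = 0.3903.
2θ = 22.97° or 180° − 22.97° = 157.0°, so θ = 11.49° or 78.51°.
The smaller angle is 11.49°.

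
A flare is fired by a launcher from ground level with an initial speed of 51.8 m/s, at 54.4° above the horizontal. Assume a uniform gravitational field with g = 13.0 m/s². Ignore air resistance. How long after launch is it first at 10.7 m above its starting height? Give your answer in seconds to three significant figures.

Components: vₓ = 51.80 cos 54.4° = 30.15 m/s, v_y0 = 51.80 sin 54.4° = 42.12 m/s.
Require v_y0 t − ½ g t² = 10.7, i.e. 6.500 t² − 42.12 t + 10.7 = 0.
Quadratic formula: t = (42.12 ± √1495.8) / 13.0 = (42.12 ± 38.68) / 13.0 → t = 0.2649 s or 6.215 s.
The first (ascending) time is 0.2649 s.

0.265 s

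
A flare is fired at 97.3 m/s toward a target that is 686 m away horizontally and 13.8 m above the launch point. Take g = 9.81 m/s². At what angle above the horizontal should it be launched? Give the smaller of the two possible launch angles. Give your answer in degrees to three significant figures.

Trajectory: y = x tanθ − g x² (1 + tan²θ)/(2v₀²). With x = 686, y = 13.8, v₀ = 97.3, g = 9.81:
243.8 tan²θ − 686 tanθ + (257.6) = 0.
tanθ = [686 ± √(686² − 4 × 243.8 × (257.6))] / (2 × 243.8) = (686 ± 468.4) / 487.6, giving tanθ = 0.4463 or 2.367.
θ = 24.05° or 67.10°; the smaller is 24.05°.

24.1°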